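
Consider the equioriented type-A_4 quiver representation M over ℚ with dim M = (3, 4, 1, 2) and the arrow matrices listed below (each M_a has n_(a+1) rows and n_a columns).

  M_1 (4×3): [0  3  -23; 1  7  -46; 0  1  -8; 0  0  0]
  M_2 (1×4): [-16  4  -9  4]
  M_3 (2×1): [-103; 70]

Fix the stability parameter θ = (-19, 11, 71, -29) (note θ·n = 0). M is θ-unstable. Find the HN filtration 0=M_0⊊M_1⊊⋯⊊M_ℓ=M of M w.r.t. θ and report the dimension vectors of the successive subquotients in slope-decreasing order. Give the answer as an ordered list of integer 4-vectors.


Via rank(M_{q-1}∘⋯∘M_p): M ≅ I[1,2]^2, I[1,4], I[2,2], I[4,4].
μ_θ-semistable layers: μ^(1)=21; μ^(2)=11; μ^(3)=-19; μ^(4)=-29

((0, 0, 1, 1); (0, 4, 0, 0); (3, 0, 0, 0); (0, 0, 0, 1))


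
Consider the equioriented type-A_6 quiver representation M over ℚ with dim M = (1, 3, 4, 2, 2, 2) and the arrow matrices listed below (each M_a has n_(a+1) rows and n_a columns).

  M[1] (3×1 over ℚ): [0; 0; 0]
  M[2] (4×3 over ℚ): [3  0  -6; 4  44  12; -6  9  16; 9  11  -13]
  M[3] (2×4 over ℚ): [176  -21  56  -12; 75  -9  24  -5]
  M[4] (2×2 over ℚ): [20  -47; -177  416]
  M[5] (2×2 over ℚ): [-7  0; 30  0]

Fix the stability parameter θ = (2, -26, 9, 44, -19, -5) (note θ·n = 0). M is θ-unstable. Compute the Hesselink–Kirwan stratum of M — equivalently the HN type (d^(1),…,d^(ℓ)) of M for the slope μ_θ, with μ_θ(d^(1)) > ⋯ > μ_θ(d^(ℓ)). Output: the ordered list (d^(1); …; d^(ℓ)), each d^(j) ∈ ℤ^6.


Via rank(M_{q-1}∘⋯∘M_p): M ≅ I[1,1], I[2,3], I[2,5], I[2,6], I[3,3], I[6,6].
μ_θ-semistable layers: μ^(1)=25/2; μ^(2)=9; μ^(3)=29/4; μ^(4)=2; μ^(5)=-5; μ^(6)=-26

((0, 0, 0, 1, 1, 0); (0, 0, 3, 0, 0, 0); (0, 0, 1, 1, 1, 1); (1, 0, 0, 0, 0, 0); (0, 0, 0, 0, 0, 1); (0, 3, 0, 0, 0, 0))


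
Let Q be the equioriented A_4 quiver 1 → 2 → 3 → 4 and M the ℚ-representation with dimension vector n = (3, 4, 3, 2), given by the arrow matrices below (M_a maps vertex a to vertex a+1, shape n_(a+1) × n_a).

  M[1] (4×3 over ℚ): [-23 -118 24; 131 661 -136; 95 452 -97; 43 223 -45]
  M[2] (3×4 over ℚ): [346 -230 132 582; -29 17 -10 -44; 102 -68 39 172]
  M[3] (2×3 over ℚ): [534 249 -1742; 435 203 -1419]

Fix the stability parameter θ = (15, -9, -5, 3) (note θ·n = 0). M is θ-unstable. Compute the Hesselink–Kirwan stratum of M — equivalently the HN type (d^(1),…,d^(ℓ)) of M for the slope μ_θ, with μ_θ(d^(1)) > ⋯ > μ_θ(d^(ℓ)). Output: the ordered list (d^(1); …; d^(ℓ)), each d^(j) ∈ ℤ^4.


Barcode: M ≅ I[1,3], I[1,4]^2, I[2,2]. HN layers by μ_θ (3 steps, strictly decreasing):
  μ^(1)=3; μ^(2)=1/3; μ^(3)=-9

((0, 0, 0, 2); (3, 3, 3, 0); (0, 1, 0, 0))


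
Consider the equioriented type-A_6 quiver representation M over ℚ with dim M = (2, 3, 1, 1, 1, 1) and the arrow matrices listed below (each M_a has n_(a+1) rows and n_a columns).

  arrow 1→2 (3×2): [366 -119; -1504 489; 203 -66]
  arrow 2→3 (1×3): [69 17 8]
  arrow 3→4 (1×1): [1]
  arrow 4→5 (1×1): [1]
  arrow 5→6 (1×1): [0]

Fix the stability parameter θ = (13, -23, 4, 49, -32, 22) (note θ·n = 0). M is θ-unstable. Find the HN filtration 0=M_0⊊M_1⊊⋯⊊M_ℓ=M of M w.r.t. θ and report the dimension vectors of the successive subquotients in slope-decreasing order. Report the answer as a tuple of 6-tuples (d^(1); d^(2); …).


Via rank(M_{q-1}∘⋯∘M_p): M ≅ I[1,2], I[1,5], I[2,2], I[6,6].
μ_θ-semistable layers: μ^(1)=22; μ^(2)=17/2; μ^(3)=4; μ^(4)=-5; μ^(5)=-23

((0, 0, 0, 0, 0, 1); (0, 0, 0, 1, 1, 0); (0, 0, 1, 0, 0, 0); (2, 2, 0, 0, 0, 0); (0, 1, 0, 0, 0, 0))


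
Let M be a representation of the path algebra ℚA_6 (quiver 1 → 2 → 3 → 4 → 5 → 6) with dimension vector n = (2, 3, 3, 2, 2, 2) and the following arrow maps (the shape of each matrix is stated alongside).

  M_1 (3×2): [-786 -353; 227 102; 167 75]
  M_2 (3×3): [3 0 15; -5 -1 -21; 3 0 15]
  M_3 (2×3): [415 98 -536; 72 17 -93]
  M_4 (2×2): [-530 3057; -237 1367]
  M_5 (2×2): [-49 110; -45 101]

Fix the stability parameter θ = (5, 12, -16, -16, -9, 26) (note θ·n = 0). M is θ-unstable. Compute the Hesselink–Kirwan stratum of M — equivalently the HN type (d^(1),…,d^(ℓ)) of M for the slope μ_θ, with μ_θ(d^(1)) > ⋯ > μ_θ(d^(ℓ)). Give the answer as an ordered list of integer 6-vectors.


Via rank(M_{q-1}∘⋯∘M_p): M ≅ I[1,2], I[1,6], I[2,6], I[3,3].
μ_θ-semistable layers: μ^(1)=26; μ^(2)=12; μ^(3)=5; μ^(4)=-24/5; μ^(5)=-29/4; μ^(6)=-16

((0, 0, 0, 0, 0, 2); (0, 1, 0, 0, 0, 0); (1, 0, 0, 0, 0, 0); (1, 1, 1, 1, 1, 0); (0, 1, 1, 1, 1, 0); (0, 0, 1, 0, 0, 0))


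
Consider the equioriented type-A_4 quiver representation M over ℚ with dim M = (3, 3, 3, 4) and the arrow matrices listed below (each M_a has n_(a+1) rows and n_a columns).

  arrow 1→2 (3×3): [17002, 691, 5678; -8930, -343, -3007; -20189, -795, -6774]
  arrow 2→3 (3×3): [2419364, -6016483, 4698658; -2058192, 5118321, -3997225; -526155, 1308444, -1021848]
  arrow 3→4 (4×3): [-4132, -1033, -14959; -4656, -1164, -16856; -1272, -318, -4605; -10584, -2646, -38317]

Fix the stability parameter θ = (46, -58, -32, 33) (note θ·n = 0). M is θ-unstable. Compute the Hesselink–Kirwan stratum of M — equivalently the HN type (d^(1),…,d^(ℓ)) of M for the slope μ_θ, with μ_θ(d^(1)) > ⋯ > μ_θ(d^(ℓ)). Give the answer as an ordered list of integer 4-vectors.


Via rank(M_{q-1}∘⋯∘M_p): M ≅ I[1,3], I[1,4]^2, I[4,4]^2.
μ_θ-semistable layers: μ^(1)=33; μ^(2)=-44/3

((0, 0, 0, 4); (3, 3, 3, 0))


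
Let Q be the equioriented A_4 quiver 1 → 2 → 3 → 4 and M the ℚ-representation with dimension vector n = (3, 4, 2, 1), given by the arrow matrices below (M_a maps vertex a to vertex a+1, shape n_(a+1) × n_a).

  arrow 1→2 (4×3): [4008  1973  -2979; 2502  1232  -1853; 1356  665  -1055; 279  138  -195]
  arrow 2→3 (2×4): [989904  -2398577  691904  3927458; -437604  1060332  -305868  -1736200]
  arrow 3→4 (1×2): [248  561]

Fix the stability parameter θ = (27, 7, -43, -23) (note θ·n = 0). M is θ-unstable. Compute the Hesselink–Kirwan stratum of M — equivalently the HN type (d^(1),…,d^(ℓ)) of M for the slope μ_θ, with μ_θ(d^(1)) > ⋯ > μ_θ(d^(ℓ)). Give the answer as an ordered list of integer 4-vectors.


Interval decomposition of M: I[1,2]^2, I[1,4], I[2,3].
HN type (ℓ=3): μ^(1)=17; μ^(2)=-8; μ^(3)=-18

((2, 2, 0, 0); (1, 1, 1, 1); (0, 1, 1, 0))


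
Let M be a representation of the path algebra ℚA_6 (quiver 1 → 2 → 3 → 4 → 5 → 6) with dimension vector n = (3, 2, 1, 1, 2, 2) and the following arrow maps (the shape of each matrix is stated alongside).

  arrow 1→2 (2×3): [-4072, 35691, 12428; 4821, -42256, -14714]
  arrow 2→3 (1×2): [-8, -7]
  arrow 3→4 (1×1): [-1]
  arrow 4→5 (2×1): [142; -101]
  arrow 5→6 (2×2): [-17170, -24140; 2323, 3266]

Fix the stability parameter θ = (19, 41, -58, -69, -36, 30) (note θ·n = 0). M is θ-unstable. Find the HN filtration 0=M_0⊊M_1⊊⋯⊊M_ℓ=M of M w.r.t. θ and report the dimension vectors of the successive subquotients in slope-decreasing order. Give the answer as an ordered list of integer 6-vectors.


Barcode: M ≅ I[1,1], I[1,2], I[1,5], I[5,6], I[6,6]. HN layers by μ_θ (5 steps, strictly decreasing):
  μ^(1)=41; μ^(2)=30; μ^(3)=19; μ^(4)=-103/5; μ^(5)=-36

((0, 1, 0, 0, 0, 0); (0, 0, 0, 0, 0, 2); (2, 0, 0, 0, 0, 0); (1, 1, 1, 1, 1, 0); (0, 0, 0, 0, 1, 0))


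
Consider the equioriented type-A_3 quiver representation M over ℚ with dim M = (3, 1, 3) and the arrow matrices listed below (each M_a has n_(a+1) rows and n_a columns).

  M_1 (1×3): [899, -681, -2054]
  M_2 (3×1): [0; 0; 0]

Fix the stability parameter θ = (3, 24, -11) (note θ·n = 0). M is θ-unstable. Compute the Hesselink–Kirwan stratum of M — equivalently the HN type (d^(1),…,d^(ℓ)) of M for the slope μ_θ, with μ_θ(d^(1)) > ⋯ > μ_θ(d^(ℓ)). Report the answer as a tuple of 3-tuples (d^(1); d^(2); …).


Via rank(M_{q-1}∘⋯∘M_p): M ≅ I[1,1]^2, I[1,2], I[3,3]^3.
μ_θ-semistable layers: μ^(1)=24; μ^(2)=3; μ^(3)=-11

((0, 1, 0); (3, 0, 0); (0, 0, 3))


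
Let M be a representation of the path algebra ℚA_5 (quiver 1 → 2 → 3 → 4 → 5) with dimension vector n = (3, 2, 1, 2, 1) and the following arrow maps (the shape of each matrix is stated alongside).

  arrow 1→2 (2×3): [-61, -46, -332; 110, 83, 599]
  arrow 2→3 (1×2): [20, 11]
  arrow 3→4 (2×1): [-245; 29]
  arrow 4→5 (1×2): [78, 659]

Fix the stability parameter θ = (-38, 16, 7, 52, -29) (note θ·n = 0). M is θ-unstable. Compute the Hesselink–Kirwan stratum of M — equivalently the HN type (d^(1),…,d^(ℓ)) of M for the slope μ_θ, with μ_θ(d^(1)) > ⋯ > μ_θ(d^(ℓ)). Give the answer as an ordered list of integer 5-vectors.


Via rank(M_{q-1}∘⋯∘M_p): M ≅ I[1,1], I[1,2], I[1,5], I[4,4].
μ_θ-semistable layers: μ^(1)=52; μ^(2)=16; μ^(3)=23/2; μ^(4)=-38

((0, 0, 0, 1, 0); (0, 1, 0, 0, 0); (0, 1, 1, 1, 1); (3, 0, 0, 0, 0))


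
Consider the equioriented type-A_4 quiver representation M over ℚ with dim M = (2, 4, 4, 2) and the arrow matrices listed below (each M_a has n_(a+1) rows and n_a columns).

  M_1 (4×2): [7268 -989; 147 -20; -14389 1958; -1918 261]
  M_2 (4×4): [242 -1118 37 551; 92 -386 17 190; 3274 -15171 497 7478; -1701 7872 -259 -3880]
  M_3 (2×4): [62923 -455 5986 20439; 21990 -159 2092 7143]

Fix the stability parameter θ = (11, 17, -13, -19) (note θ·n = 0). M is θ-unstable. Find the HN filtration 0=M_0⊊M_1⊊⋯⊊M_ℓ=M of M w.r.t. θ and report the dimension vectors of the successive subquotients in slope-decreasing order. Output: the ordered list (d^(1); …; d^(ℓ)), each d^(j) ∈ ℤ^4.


Interval decomposition of M: I[1,4]^2, I[2,3]^2.
HN type (ℓ=2): μ^(1)=2; μ^(2)=-1

((0, 2, 2, 0); (2, 2, 2, 2))


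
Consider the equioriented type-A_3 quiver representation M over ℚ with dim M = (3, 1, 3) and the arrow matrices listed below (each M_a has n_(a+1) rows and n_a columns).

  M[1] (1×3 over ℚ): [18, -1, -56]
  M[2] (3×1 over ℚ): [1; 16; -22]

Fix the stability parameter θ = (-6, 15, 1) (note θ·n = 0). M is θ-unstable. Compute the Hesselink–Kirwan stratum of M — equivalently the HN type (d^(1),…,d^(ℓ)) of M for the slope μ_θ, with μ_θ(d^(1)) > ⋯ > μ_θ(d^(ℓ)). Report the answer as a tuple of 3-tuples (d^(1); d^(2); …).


Via rank(M_{q-1}∘⋯∘M_p): M ≅ I[1,1]^2, I[1,3], I[3,3]^2.
μ_θ-semistable layers: μ^(1)=8; μ^(2)=1; μ^(3)=-6

((0, 1, 1); (0, 0, 2); (3, 0, 0))


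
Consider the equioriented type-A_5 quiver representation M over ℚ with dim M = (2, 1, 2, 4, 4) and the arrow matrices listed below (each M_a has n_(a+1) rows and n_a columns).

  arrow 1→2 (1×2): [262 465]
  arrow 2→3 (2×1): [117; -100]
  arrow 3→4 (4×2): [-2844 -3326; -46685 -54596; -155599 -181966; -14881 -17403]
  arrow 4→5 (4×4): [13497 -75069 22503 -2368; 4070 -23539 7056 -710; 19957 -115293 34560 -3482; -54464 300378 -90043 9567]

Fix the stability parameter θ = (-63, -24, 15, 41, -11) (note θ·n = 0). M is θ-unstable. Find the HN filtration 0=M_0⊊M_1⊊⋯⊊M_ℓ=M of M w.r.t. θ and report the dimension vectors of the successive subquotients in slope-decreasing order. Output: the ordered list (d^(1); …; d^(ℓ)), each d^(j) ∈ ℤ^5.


Barcode: M ≅ I[1,1], I[1,5], I[3,5], I[4,5]^2. HN layers by μ_θ (3 steps, strictly decreasing):
  μ^(1)=15; μ^(2)=-24; μ^(3)=-63

((0, 0, 2, 4, 4); (0, 1, 0, 0, 0); (2, 0, 0, 0, 0))


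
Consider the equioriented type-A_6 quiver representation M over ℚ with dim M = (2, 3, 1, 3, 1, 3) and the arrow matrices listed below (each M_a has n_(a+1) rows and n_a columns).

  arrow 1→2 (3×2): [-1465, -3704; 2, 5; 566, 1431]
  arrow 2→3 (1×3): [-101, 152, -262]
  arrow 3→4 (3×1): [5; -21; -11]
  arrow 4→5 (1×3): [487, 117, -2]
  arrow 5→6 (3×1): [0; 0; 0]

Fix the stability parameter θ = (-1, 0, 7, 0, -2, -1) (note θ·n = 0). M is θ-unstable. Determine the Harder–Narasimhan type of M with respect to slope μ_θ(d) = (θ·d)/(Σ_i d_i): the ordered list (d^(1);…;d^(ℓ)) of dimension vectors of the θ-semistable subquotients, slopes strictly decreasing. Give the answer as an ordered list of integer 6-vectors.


Via rank(M_{q-1}∘⋯∘M_p): M ≅ I[1,2], I[1,4], I[2,2], I[4,4], I[4,5], I[6,6]^3.
μ_θ-semistable layers: μ^(1)=7/2; μ^(2)=0; μ^(3)=-1

((0, 0, 1, 1, 0, 0); (0, 3, 0, 1, 0, 0); (2, 0, 0, 1, 1, 3))


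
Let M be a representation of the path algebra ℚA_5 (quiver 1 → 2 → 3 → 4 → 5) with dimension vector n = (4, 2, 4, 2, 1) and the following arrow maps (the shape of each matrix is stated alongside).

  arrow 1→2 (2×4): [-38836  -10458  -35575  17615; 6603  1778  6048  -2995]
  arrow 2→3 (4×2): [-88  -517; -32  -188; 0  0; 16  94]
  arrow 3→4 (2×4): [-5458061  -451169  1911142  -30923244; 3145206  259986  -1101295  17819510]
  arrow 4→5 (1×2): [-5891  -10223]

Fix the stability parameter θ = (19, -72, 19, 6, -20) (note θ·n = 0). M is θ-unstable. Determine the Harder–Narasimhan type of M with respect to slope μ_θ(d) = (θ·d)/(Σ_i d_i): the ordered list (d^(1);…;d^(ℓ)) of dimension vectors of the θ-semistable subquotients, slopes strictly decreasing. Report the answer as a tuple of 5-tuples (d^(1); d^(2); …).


Via rank(M_{q-1}∘⋯∘M_p): M ≅ I[1,1]^2, I[1,2], I[1,5], I[3,3]^2, I[3,4].
μ_θ-semistable layers: μ^(1)=19; μ^(2)=25/2; μ^(3)=5/3; μ^(4)=-53/2

((2, 0, 2, 0, 0); (0, 0, 1, 1, 0); (0, 0, 1, 1, 1); (2, 2, 0, 0, 0))


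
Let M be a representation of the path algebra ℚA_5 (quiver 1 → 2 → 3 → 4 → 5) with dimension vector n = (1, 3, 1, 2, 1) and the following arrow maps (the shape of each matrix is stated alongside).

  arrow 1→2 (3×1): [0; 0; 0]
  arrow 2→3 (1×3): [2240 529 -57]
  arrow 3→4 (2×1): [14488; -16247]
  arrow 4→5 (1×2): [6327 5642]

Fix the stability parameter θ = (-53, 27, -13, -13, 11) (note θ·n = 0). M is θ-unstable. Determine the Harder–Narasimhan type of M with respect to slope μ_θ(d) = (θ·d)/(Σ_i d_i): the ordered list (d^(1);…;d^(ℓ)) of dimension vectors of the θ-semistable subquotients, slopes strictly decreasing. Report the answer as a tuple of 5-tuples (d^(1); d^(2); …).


Via rank(M_{q-1}∘⋯∘M_p): M ≅ I[1,1], I[2,2]^2, I[2,5], I[4,4].
μ_θ-semistable layers: μ^(1)=27; μ^(2)=11; μ^(3)=1/3; μ^(4)=-13; μ^(5)=-53

((0, 2, 0, 0, 0); (0, 0, 0, 0, 1); (0, 1, 1, 1, 0); (0, 0, 0, 1, 0); (1, 0, 0, 0, 0))


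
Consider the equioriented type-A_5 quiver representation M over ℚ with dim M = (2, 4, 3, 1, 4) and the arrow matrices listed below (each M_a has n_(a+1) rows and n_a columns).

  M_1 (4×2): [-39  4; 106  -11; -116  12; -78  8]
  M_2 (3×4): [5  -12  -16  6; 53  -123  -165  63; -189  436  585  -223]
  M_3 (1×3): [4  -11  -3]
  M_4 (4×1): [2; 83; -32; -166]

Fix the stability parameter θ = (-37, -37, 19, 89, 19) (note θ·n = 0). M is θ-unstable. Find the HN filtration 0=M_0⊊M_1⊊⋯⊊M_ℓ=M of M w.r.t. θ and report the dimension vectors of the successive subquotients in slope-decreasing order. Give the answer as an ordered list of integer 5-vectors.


Via rank(M_{q-1}∘⋯∘M_p): M ≅ I[1,3], I[1,5], I[2,2], I[2,3], I[5,5]^3.
μ_θ-semistable layers: μ^(1)=54; μ^(2)=19; μ^(3)=-37

((0, 0, 0, 1, 1); (0, 0, 3, 0, 3); (2, 4, 0, 0, 0))


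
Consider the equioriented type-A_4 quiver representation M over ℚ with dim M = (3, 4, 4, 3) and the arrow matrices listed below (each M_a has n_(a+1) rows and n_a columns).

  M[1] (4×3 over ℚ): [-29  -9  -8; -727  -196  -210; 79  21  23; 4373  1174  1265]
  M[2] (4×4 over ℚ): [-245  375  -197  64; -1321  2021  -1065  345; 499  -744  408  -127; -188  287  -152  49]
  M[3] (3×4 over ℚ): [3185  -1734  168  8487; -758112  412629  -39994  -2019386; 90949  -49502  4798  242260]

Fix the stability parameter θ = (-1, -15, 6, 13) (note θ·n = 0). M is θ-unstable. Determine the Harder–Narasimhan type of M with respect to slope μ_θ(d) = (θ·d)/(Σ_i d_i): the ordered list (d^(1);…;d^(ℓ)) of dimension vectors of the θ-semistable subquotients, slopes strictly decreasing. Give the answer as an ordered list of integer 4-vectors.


Barcode: M ≅ I[1,4]^3, I[2,3]. HN layers by μ_θ (4 steps, strictly decreasing):
  μ^(1)=13; μ^(2)=6; μ^(3)=-8; μ^(4)=-15

((0, 0, 0, 3); (0, 0, 4, 0); (3, 3, 0, 0); (0, 1, 0, 0))


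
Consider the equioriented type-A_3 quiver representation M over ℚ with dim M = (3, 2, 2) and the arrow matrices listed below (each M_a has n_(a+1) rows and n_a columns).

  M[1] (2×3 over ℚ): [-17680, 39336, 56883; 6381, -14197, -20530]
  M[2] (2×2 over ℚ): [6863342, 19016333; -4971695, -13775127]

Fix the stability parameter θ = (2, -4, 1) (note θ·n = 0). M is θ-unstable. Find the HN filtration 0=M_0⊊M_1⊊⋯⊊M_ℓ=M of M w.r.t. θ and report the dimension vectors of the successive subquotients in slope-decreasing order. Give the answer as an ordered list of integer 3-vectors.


Barcode: M ≅ I[1,1], I[1,3]^2. HN layers by μ_θ (3 steps, strictly decreasing):
  μ^(1)=2; μ^(2)=1; μ^(3)=-1

((1, 0, 0); (0, 0, 2); (2, 2, 0))


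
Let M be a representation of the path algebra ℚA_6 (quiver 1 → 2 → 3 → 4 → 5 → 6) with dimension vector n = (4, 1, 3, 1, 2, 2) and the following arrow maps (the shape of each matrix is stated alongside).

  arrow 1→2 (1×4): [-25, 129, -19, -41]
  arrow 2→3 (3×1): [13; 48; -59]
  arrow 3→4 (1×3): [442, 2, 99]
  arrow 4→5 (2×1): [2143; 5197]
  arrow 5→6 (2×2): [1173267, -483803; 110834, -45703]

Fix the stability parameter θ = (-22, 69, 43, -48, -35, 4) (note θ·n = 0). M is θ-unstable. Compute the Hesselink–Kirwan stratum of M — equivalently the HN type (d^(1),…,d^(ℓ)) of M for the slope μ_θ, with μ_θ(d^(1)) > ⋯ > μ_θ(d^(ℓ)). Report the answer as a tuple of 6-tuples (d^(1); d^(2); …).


Via rank(M_{q-1}∘⋯∘M_p): M ≅ I[1,1]^3, I[1,6], I[3,3]^2, I[5,6].
μ_θ-semistable layers: μ^(1)=43; μ^(2)=33/5; μ^(3)=4; μ^(4)=-22; μ^(5)=-35

((0, 0, 2, 0, 0, 0); (0, 1, 1, 1, 1, 1); (0, 0, 0, 0, 0, 1); (4, 0, 0, 0, 0, 0); (0, 0, 0, 0, 1, 0))


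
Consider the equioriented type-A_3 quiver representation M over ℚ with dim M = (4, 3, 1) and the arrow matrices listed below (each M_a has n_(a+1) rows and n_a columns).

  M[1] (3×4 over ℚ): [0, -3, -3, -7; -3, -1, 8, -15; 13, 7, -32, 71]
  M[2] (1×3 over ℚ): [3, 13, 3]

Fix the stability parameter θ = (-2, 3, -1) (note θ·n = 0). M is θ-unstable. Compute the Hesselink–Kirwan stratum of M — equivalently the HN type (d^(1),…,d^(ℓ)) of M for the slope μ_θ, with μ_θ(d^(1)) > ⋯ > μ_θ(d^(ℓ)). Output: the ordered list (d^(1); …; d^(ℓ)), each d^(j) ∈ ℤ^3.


Interval decomposition of M: I[1,1], I[1,2]^2, I[1,3].
HN type (ℓ=3): μ^(1)=3; μ^(2)=1; μ^(3)=-2

((0, 2, 0); (0, 1, 1); (4, 0, 0))


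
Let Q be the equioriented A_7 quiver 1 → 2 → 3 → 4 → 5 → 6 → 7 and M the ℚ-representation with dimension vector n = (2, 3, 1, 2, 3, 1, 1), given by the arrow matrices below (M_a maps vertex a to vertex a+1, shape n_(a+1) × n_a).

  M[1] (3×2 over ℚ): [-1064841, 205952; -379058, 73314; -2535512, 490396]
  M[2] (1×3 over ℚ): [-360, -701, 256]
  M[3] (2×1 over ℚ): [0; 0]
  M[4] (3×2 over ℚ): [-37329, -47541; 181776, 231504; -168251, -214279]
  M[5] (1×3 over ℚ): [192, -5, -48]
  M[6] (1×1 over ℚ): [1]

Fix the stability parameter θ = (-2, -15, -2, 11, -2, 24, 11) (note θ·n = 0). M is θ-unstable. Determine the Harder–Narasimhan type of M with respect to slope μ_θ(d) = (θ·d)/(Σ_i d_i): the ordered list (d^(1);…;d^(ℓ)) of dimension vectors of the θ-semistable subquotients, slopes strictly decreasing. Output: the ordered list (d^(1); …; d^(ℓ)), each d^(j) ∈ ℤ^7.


Barcode: M ≅ I[1,2], I[1,3], I[2,2], I[4,4], I[4,5], I[5,5], I[5,7]. HN layers by μ_θ (6 steps, strictly decreasing):
  μ^(1)=35/2; μ^(2)=11; μ^(3)=9/2; μ^(4)=-2; μ^(5)=-17/2; μ^(6)=-15

((0, 0, 0, 0, 0, 1, 1); (0, 0, 0, 1, 0, 0, 0); (0, 0, 0, 1, 1, 0, 0); (0, 0, 1, 0, 2, 0, 0); (2, 2, 0, 0, 0, 0, 0); (0, 1, 0, 0, 0, 0, 0))


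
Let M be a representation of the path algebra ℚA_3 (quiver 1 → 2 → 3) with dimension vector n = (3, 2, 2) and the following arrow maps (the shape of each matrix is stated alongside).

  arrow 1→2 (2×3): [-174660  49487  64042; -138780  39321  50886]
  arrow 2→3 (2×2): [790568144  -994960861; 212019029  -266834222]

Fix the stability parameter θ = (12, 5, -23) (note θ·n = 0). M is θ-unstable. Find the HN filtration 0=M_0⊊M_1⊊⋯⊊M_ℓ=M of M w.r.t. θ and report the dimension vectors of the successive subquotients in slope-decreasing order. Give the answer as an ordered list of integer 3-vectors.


Barcode: M ≅ I[1,1]^2, I[1,3], I[2,3]. HN layers by μ_θ (3 steps, strictly decreasing):
  μ^(1)=12; μ^(2)=-2; μ^(3)=-9

((2, 0, 0); (1, 1, 1); (0, 1, 1))


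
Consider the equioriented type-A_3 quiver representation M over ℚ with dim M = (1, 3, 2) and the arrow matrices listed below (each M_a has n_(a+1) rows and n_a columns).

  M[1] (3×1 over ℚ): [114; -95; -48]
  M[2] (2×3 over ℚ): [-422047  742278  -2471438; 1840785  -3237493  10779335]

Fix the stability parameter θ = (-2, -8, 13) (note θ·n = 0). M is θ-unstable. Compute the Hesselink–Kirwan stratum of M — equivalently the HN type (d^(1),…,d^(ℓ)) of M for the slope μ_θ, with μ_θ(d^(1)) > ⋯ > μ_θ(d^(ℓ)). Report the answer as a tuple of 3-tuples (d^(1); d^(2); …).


Via rank(M_{q-1}∘⋯∘M_p): M ≅ I[1,3], I[2,2], I[2,3].
μ_θ-semistable layers: μ^(1)=13; μ^(2)=-5; μ^(3)=-8

((0, 0, 2); (1, 1, 0); (0, 2, 0))


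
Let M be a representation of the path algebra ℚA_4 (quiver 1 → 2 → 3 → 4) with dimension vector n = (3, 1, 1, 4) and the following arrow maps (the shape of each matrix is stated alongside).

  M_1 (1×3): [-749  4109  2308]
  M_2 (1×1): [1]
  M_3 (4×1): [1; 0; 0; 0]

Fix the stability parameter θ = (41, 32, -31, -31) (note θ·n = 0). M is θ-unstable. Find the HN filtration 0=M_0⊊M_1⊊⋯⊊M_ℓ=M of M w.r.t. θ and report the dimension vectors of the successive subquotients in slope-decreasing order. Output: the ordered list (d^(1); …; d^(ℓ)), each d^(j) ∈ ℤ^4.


Interval decomposition of M: I[1,1]^2, I[1,4], I[4,4]^3.
HN type (ℓ=3): μ^(1)=41; μ^(2)=11/4; μ^(3)=-31

((2, 0, 0, 0); (1, 1, 1, 1); (0, 0, 0, 3))


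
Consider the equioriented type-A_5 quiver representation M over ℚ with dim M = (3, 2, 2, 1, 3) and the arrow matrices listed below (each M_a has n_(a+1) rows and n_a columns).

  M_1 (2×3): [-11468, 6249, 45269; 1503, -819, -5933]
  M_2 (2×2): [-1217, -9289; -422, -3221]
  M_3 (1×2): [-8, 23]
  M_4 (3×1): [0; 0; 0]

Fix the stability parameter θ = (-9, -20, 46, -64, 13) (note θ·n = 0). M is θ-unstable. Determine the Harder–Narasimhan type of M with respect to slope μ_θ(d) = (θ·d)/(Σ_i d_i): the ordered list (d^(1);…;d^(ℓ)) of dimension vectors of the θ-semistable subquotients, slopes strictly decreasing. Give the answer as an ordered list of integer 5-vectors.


Via rank(M_{q-1}∘⋯∘M_p): M ≅ I[1,1], I[1,3], I[1,4], I[5,5]^3.
μ_θ-semistable layers: μ^(1)=46; μ^(2)=13; μ^(3)=-9; μ^(4)=-29/2

((0, 0, 1, 0, 0); (0, 0, 0, 0, 3); (1, 0, 1, 1, 0); (2, 2, 0, 0, 0))


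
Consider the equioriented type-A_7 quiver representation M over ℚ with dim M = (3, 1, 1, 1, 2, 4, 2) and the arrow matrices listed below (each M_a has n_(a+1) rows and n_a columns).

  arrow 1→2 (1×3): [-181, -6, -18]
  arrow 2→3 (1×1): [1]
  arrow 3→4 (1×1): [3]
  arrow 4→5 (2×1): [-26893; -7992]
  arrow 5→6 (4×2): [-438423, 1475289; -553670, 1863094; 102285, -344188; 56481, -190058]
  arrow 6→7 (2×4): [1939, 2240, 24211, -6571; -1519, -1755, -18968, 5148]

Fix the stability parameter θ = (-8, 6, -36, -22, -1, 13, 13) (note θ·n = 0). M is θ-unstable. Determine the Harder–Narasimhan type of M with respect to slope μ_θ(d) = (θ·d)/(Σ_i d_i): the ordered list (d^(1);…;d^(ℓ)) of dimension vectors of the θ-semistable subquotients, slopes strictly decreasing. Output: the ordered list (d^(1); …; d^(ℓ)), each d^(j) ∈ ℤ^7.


Interval decomposition of M: I[1,1]^2, I[1,7], I[5,7], I[6,6]^2.
HN type (ℓ=4): μ^(1)=13; μ^(2)=-1; μ^(3)=-8; μ^(4)=-15

((0, 0, 0, 0, 0, 4, 2); (0, 0, 0, 0, 2, 0, 0); (2, 0, 0, 0, 0, 0, 0); (1, 1, 1, 1, 0, 0, 0))


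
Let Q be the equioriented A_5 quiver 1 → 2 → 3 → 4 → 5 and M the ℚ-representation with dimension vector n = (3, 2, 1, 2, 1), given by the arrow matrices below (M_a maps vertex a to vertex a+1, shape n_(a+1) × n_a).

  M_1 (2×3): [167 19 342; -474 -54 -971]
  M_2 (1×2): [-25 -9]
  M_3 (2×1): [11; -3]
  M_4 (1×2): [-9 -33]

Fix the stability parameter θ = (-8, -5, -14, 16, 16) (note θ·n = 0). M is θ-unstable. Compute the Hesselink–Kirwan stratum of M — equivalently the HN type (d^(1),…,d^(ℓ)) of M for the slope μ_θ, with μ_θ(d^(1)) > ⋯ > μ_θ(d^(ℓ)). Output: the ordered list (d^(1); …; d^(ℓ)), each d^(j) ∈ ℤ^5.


Interval decomposition of M: I[1,1], I[1,2], I[1,4], I[4,5].
HN type (ℓ=4): μ^(1)=16; μ^(2)=-5; μ^(3)=-8; μ^(4)=-9

((0, 0, 0, 2, 1); (0, 1, 0, 0, 0); (2, 0, 0, 0, 0); (1, 1, 1, 0, 0))


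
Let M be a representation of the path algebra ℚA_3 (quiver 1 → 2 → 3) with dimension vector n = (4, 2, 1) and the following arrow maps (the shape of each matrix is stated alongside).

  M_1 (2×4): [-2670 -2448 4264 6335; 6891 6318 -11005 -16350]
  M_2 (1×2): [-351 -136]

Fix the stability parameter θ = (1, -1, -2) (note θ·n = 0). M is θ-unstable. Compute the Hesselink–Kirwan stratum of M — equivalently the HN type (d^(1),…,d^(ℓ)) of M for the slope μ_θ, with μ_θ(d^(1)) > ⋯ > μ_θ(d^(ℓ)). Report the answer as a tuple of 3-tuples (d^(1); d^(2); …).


Via rank(M_{q-1}∘⋯∘M_p): M ≅ I[1,1]^2, I[1,2], I[1,3].
μ_θ-semistable layers: μ^(1)=1; μ^(2)=0; μ^(3)=-2/3

((2, 0, 0); (1, 1, 0); (1, 1, 1))


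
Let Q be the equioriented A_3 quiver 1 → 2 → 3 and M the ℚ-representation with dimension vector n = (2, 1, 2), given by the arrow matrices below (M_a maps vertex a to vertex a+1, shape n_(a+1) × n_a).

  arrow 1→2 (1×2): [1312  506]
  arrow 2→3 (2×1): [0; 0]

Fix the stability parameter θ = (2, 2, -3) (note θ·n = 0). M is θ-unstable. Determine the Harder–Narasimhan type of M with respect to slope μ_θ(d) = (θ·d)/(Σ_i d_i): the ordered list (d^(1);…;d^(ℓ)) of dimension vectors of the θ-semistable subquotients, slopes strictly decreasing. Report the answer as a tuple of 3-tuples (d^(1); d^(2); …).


Barcode: M ≅ I[1,1], I[1,2], I[3,3]^2. HN layers by μ_θ (2 steps, strictly decreasing):
  μ^(1)=2; μ^(2)=-3

((2, 1, 0); (0, 0, 2))


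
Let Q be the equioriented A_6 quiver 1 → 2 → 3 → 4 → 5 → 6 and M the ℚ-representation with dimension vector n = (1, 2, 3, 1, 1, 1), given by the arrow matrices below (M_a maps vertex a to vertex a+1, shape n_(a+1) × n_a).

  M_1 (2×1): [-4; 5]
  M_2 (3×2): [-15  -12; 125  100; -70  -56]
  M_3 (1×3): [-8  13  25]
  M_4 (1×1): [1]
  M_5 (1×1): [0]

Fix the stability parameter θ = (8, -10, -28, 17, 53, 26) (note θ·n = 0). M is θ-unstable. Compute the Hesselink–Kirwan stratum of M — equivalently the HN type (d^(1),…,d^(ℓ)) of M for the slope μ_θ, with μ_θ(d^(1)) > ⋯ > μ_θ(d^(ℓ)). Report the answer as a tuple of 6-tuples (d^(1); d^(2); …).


Interval decomposition of M: I[1,2], I[2,5], I[3,3]^2, I[6,6].
HN type (ℓ=6): μ^(1)=53; μ^(2)=26; μ^(3)=17; μ^(4)=-1; μ^(5)=-19; μ^(6)=-28

((0, 0, 0, 0, 1, 0); (0, 0, 0, 0, 0, 1); (0, 0, 0, 1, 0, 0); (1, 1, 0, 0, 0, 0); (0, 1, 1, 0, 0, 0); (0, 0, 2, 0, 0, 0))


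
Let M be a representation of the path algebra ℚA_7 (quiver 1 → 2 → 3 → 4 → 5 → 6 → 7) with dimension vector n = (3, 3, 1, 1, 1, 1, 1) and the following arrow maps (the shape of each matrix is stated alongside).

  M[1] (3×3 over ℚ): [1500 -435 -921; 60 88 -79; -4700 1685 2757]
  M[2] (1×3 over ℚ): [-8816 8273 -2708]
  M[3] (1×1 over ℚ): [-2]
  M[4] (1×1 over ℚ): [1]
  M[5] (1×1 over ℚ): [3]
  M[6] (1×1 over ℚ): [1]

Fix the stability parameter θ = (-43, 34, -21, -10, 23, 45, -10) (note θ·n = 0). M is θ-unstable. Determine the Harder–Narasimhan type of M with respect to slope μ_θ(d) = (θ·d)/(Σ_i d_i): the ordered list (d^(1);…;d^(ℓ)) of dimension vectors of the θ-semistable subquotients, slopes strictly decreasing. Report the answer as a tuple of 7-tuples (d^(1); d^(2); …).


Via rank(M_{q-1}∘⋯∘M_p): M ≅ I[1,1], I[1,2], I[1,7], I[2,2].
μ_θ-semistable layers: μ^(1)=34; μ^(2)=58/3; μ^(3)=1; μ^(4)=-43

((0, 2, 0, 0, 0, 0, 0); (0, 0, 0, 0, 1, 1, 1); (0, 1, 1, 1, 0, 0, 0); (3, 0, 0, 0, 0, 0, 0))


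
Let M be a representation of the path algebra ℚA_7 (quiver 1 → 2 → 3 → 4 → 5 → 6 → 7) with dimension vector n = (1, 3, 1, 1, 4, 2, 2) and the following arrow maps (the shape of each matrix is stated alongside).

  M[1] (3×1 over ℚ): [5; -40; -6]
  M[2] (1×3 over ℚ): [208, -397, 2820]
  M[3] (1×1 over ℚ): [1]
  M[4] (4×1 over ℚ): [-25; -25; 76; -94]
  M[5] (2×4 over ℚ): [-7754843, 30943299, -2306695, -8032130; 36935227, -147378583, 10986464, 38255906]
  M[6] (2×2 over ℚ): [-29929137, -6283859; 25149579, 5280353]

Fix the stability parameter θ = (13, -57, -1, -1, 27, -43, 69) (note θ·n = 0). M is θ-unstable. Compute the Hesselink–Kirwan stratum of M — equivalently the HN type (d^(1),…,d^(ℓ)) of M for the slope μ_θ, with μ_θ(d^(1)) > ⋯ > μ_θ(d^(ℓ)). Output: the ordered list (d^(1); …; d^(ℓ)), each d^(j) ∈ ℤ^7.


Interval decomposition of M: I[1,2], I[2,2], I[2,5], I[5,5], I[5,6], I[5,7], I[7,7].
HN type (ℓ=6): μ^(1)=69; μ^(2)=27; μ^(3)=-1; μ^(4)=-8; μ^(5)=-22; μ^(6)=-57

((0, 0, 0, 0, 0, 0, 2); (0, 0, 0, 0, 2, 0, 0); (0, 0, 1, 1, 0, 0, 0); (0, 0, 0, 0, 2, 2, 0); (1, 1, 0, 0, 0, 0, 0); (0, 2, 0, 0, 0, 0, 0))


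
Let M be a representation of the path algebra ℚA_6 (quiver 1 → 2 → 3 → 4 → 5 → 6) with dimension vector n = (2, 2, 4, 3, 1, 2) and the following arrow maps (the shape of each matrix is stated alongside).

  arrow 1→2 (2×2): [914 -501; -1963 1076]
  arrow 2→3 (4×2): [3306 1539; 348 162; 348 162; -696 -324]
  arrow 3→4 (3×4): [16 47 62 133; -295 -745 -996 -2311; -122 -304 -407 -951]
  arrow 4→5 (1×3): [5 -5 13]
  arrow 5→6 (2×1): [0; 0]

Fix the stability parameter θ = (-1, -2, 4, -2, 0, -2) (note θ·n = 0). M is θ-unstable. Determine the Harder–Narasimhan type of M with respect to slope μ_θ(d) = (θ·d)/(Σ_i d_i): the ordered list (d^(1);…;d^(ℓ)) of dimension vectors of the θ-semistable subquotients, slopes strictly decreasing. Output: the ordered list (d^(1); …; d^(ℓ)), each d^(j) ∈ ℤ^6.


Barcode: M ≅ I[1,2], I[1,5], I[3,3], I[3,4]^2, I[6,6]^2. HN layers by μ_θ (5 steps, strictly decreasing):
  μ^(1)=4; μ^(2)=1; μ^(3)=2/3; μ^(4)=-3/2; μ^(5)=-2

((0, 0, 1, 0, 0, 0); (0, 0, 2, 2, 0, 0); (0, 0, 1, 1, 1, 0); (2, 2, 0, 0, 0, 0); (0, 0, 0, 0, 0, 2))


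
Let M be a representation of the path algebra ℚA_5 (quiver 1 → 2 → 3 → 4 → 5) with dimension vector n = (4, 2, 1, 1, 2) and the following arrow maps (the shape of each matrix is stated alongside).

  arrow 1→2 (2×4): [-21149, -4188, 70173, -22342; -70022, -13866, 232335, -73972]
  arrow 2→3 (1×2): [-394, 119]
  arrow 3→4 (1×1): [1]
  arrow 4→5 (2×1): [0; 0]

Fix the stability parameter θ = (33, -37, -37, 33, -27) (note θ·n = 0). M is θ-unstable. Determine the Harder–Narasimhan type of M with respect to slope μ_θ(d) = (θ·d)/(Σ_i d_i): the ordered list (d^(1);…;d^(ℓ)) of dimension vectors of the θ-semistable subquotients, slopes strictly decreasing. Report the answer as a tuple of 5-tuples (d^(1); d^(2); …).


Via rank(M_{q-1}∘⋯∘M_p): M ≅ I[1,1]^2, I[1,2], I[1,4], I[5,5]^2.
μ_θ-semistable layers: μ^(1)=33; μ^(2)=-2; μ^(3)=-41/3; μ^(4)=-27

((2, 0, 0, 1, 0); (1, 1, 0, 0, 0); (1, 1, 1, 0, 0); (0, 0, 0, 0, 2))


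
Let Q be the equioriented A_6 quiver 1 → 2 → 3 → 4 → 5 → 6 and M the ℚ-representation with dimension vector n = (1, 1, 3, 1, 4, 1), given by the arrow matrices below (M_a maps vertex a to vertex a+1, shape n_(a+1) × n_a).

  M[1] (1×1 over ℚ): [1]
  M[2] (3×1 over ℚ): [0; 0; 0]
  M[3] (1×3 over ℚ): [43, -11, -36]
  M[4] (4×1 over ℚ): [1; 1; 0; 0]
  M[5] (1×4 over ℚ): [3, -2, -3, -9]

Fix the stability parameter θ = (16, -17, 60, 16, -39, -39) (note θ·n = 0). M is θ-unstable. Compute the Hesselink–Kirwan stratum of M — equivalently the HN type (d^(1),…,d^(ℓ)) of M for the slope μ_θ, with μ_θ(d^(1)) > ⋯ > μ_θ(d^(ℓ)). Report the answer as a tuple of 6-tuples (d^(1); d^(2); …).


Interval decomposition of M: I[1,2], I[3,3]^2, I[3,6], I[5,5]^3.
HN type (ℓ=3): μ^(1)=60; μ^(2)=-1/2; μ^(3)=-39

((0, 0, 2, 0, 0, 0); (1, 1, 1, 1, 1, 1); (0, 0, 0, 0, 3, 0))


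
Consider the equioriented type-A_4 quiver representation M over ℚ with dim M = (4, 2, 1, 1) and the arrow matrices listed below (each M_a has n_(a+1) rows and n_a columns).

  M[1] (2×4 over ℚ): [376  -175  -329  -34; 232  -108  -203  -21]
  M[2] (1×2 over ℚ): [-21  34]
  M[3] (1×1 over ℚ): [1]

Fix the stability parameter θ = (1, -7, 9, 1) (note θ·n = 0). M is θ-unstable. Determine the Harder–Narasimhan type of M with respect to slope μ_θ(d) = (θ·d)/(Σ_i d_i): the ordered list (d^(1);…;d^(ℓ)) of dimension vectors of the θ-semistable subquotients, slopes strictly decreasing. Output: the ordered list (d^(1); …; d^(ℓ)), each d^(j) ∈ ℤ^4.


Via rank(M_{q-1}∘⋯∘M_p): M ≅ I[1,1]^2, I[1,2], I[1,4].
μ_θ-semistable layers: μ^(1)=5; μ^(2)=1; μ^(3)=-3

((0, 0, 1, 1); (2, 0, 0, 0); (2, 2, 0, 0))


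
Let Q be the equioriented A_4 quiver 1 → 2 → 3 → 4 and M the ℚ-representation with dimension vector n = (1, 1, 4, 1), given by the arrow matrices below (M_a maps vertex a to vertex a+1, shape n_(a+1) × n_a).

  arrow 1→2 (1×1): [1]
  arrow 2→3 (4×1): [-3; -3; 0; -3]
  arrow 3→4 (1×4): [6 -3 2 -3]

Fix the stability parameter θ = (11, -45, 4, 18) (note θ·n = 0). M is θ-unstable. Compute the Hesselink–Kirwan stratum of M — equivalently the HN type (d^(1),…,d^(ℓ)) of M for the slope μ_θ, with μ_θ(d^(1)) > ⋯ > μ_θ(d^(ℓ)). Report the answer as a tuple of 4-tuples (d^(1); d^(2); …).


Interval decomposition of M: I[1,3], I[3,3]^2, I[3,4].
HN type (ℓ=3): μ^(1)=18; μ^(2)=4; μ^(3)=-17

((0, 0, 0, 1); (0, 0, 4, 0); (1, 1, 0, 0))


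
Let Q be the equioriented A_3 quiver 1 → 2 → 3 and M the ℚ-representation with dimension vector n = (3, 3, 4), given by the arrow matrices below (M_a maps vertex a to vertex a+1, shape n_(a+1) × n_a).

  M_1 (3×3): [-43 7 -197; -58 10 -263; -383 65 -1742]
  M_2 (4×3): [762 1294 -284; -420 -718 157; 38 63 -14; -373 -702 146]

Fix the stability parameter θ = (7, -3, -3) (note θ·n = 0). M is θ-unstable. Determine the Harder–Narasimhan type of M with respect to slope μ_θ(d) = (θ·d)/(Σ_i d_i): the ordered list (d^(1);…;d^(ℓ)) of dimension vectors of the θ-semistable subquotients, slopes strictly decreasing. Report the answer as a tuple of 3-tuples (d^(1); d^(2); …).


Via rank(M_{q-1}∘⋯∘M_p): M ≅ I[1,3]^3, I[3,3].
μ_θ-semistable layers: μ^(1)=1/3; μ^(2)=-3

((3, 3, 3); (0, 0, 1))


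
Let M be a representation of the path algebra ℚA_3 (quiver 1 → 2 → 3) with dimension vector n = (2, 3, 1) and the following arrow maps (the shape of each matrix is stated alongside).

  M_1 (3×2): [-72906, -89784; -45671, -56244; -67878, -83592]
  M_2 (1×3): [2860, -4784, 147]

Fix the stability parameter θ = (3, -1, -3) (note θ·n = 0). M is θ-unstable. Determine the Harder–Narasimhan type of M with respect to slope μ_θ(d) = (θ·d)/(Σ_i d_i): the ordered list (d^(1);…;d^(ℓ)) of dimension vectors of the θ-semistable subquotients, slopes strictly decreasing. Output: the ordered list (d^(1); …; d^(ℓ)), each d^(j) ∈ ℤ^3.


Barcode: M ≅ I[1,1], I[1,3], I[2,2]^2. HN layers by μ_θ (3 steps, strictly decreasing):
  μ^(1)=3; μ^(2)=-1/3; μ^(3)=-1

((1, 0, 0); (1, 1, 1); (0, 2, 0))


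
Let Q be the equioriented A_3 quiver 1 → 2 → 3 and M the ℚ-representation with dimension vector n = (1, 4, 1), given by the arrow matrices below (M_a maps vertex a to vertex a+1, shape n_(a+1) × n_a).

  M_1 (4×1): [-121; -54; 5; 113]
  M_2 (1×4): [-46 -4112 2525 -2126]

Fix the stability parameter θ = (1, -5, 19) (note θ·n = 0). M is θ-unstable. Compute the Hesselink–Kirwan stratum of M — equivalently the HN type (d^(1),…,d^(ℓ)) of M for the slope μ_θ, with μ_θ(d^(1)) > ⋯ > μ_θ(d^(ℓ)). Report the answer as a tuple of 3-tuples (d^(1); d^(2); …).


Interval decomposition of M: I[1,3], I[2,2]^3.
HN type (ℓ=3): μ^(1)=19; μ^(2)=-2; μ^(3)=-5

((0, 0, 1); (1, 1, 0); (0, 3, 0))


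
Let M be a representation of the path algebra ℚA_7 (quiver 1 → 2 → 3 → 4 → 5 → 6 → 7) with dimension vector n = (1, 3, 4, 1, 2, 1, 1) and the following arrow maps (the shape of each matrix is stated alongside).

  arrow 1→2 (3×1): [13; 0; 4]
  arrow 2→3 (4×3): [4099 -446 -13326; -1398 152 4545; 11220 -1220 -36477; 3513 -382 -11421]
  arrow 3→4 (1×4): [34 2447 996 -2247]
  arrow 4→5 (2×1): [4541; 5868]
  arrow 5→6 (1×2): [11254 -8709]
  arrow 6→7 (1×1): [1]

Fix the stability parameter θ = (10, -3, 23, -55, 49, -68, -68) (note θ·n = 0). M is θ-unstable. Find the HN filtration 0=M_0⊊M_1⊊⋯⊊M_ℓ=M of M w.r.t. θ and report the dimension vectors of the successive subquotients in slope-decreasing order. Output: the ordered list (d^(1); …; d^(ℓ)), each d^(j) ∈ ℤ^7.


Interval decomposition of M: I[1,7], I[2,2], I[2,3], I[3,3]^2, I[5,5].
HN type (ℓ=4): μ^(1)=49; μ^(2)=23; μ^(3)=-3; μ^(4)=-16

((0, 0, 0, 0, 1, 0, 0); (0, 0, 3, 0, 0, 0, 0); (0, 2, 0, 0, 0, 0, 0); (1, 1, 1, 1, 1, 1, 1))


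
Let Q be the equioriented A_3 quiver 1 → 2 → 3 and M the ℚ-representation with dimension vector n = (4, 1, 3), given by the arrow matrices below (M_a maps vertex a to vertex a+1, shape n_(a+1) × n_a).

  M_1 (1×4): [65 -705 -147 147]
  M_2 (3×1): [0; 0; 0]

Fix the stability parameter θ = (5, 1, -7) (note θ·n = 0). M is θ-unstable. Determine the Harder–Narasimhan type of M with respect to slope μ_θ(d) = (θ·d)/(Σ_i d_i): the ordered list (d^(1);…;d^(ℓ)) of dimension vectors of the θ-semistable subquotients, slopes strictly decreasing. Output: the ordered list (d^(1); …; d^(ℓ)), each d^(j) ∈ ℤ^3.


Via rank(M_{q-1}∘⋯∘M_p): M ≅ I[1,1]^3, I[1,2], I[3,3]^3.
μ_θ-semistable layers: μ^(1)=5; μ^(2)=3; μ^(3)=-7

((3, 0, 0); (1, 1, 0); (0, 0, 3))


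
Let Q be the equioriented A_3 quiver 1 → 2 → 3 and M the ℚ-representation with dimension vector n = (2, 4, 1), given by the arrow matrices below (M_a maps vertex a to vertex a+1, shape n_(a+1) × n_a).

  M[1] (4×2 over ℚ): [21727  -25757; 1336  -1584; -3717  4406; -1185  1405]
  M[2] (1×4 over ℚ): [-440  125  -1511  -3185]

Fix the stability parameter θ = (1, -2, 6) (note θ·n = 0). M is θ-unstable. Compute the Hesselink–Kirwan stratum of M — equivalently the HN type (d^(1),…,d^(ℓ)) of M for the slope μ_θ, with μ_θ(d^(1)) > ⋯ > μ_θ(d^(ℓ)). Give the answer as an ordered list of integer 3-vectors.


Interval decomposition of M: I[1,2], I[1,3], I[2,2]^2.
HN type (ℓ=3): μ^(1)=6; μ^(2)=-1/2; μ^(3)=-2

((0, 0, 1); (2, 2, 0); (0, 2, 0))


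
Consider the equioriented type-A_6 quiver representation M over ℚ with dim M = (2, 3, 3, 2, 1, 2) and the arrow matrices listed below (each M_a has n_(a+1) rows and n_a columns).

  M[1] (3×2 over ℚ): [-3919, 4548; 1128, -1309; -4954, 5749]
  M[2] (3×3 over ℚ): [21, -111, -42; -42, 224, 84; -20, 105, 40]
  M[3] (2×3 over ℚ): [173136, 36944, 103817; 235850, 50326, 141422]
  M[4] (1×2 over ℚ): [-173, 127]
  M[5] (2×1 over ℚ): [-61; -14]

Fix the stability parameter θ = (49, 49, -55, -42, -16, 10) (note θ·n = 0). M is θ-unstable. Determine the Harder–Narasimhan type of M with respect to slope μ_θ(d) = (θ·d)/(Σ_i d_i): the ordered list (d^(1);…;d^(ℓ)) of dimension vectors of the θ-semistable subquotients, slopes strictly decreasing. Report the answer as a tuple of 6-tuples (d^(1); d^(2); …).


Barcode: M ≅ I[1,4], I[1,6], I[2,2], I[3,3], I[6,6]. HN layers by μ_θ (5 steps, strictly decreasing):
  μ^(1)=49; μ^(2)=10; μ^(3)=1/4; μ^(4)=-3; μ^(5)=-55

((0, 1, 0, 0, 0, 0); (0, 0, 0, 0, 0, 2); (1, 1, 1, 1, 0, 0); (1, 1, 1, 1, 1, 0); (0, 0, 1, 0, 0, 0))
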